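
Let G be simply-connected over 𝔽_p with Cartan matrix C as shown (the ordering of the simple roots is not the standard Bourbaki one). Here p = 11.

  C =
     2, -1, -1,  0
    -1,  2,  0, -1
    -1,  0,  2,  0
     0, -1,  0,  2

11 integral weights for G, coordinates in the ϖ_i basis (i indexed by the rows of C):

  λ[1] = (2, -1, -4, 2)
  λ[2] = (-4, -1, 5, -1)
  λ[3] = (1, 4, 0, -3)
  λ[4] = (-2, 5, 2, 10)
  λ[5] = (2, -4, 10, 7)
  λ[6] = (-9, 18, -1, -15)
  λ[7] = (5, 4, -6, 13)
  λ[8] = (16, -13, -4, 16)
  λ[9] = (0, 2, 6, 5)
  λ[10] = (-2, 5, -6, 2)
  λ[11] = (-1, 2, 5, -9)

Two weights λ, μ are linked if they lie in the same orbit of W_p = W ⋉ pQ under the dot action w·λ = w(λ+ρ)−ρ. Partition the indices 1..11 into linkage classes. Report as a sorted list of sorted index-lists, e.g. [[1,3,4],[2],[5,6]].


C ↔ A_4 under row/col permutation; |W(A_4)| = 120.

Ā_11 reps of the 11 weights (A_4, coords as presented):

  1: (0, 0, 3, 3);  2: (0, 0, 3, 3);  3: (2, 3, 1, 2);  4: (5, 0, 1, 3);  5: (0, 0, 3, 3);  6: (0, 0, 3, 3);  7: (5, 0, 1, 3);  8: (5, 0, 1, 3);  9: (1, 3, 1, 0);  10: (5, 0, 1, 3);  11: (5, 0, 1, 3)

These 11 weights hit 4 W_11-dot-orbits; sizes (4, 1, 5, 1):

[[1, 2, 5, 6], [3], [4, 7, 8, 10, 11], [9]]


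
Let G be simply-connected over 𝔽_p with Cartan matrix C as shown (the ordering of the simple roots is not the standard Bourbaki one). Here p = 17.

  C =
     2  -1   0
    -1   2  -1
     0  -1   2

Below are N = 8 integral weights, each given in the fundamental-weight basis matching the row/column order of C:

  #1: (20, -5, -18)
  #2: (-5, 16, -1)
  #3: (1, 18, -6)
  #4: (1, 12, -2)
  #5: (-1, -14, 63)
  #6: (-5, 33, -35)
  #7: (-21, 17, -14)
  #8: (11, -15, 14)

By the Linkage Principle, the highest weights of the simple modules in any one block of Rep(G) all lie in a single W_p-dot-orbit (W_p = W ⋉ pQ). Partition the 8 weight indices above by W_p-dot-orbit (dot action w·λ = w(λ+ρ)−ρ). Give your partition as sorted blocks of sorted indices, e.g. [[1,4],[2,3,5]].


Root system A_3: the 3×3 matrix C matches after relabeling.

Each λ_j+ρ reduced to Ā_17; 3-tuples below use C's row order:

  λ_1+ρ ↦ (4, 13, 0);  λ_2+ρ ↦ (4, 13, 0);  λ_3+ρ ↦ (2, 12, 1);  λ_4+ρ ↦ (2, 12, 1);  λ_5+ρ ↦ (4, 13, 0);  λ_6+ρ ↦ (4, 13, 0);  λ_7+ρ ↦ (2, 12, 1);  λ_8+ρ ↦ (2, 12, 1)

Linkage partition of the 8 weights (2 classes, p=17):

[[1, 2, 5, 6], [3, 4, 7, 8]]


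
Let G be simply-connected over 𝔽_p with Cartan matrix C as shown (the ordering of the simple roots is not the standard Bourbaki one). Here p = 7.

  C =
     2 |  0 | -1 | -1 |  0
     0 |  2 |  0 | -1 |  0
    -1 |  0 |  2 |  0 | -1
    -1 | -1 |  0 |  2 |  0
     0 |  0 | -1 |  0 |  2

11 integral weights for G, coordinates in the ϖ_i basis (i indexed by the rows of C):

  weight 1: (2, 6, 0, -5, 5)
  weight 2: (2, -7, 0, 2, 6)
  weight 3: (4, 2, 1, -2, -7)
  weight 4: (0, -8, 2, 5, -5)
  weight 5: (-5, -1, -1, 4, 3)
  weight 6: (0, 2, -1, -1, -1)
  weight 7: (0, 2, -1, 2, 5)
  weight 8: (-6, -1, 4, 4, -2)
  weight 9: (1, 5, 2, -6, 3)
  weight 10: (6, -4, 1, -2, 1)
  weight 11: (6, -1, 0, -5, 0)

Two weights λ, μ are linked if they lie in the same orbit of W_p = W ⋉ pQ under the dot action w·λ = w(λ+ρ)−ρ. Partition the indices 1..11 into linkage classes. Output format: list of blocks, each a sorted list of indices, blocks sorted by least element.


Dynkin diagram of C (from the 8 off-diagonal −1 entries): A_5.

Folding the 11 weights λ_j+ρ into Ā_7 (reps in the given 5-coord order):

  [1] (1, 3, 0, 0, 0) · [2] (1, 3, 0, 0, 0) · [3] (0, 0, 4, 1, 0) · [4] (1, 3, 0, 0, 0) · [5] (0, 0, 4, 1, 0) · [6] (1, 3, 0, 0, 0) · [7] (1, 3, 0, 0, 0) · [8] (4, 0, 1, 0, 0) · [9] (3, 2, 0, 0, 1) · [10] (3, 2, 0, 0, 1) · [11] (3, 2, 0, 0, 1)

These 11 weights hit 4 W_7-dot-orbits; sizes (5, 2, 1, 3):

[[1, 2, 4, 6, 7], [3, 5], [8], [9, 10, 11]]


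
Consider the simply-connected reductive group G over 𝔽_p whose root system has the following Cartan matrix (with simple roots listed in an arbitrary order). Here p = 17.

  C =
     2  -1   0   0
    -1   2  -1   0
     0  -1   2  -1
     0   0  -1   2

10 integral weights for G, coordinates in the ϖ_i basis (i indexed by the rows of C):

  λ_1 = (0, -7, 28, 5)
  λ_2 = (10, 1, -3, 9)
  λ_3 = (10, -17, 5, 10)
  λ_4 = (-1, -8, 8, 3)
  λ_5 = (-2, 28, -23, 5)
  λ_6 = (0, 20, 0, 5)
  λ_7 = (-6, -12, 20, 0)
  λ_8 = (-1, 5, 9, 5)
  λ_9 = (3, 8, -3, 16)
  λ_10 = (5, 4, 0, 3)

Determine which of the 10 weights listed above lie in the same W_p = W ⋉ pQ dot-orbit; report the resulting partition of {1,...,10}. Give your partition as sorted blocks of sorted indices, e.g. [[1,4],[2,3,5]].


Type A_4, rank 4, |W|=120; reorder rows/cols to standard.

λ_j+ρ reflected into Ā_17 (⟨·,θ^∨⟩≤17); 4-tuples as given:

  λ_1+ρ ↦ (6, 5, 1, 4);  λ_2+ρ ↦ (7, 0, 2, 4);  λ_3+ρ ↦ (5, 1, 10, 1);  λ_4+ρ ↦ (7, 0, 2, 4);  λ_5+ρ ↦ (6, 5, 1, 4);  λ_6+ρ ↦ (6, 5, 1, 4);  λ_7+ρ ↦ (6, 5, 1, 4);  λ_8+ρ ↦ (5, 1, 10, 1);  λ_9+ρ ↦ (7, 0, 2, 4);  λ_10+ρ ↦ (6, 5, 1, 4)

The 10 indices split into 3 linkage classes (same alcove rep ⇔ same W_17-dot-orbit):

[[1, 5, 6, 7, 10], [2, 4, 9], [3, 8]]


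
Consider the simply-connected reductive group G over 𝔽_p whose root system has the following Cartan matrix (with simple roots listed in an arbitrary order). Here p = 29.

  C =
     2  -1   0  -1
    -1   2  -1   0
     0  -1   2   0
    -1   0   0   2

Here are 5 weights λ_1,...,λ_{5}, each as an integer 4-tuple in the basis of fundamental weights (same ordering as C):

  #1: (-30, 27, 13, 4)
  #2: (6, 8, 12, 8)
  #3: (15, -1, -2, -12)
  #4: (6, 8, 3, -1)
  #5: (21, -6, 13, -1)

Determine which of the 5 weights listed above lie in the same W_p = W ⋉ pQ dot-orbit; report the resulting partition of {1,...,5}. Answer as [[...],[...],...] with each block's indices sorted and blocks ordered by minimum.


Type A_4, rank 4, |W|=120; reorder rows/cols to standard.

Alcove-folded reps (p=29, 5 weights, presented ϖ-order):

    λ_1 → (4, 1, 0, 11)
    λ_2 → (7, 9, 4, 0)
    λ_3 → (4, 1, 0, 11)
    λ_4 → (7, 9, 4, 0)
    λ_5 → (15, 5, 7, 2)

These 5 weights hit 3 W_29-dot-orbits; sizes (2, 2, 1):

[[1, 3], [2, 4], [5]]


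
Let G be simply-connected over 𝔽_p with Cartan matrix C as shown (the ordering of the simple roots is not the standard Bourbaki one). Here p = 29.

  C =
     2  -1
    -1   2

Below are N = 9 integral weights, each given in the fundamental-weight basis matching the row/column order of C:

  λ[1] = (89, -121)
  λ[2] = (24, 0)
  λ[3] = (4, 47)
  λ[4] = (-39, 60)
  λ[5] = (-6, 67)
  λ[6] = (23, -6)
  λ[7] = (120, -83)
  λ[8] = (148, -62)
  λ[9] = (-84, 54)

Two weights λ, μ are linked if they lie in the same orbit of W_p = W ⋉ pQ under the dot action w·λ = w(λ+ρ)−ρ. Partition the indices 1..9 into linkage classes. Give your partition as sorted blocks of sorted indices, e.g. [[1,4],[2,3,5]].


C ↔ A_2 under row/col permutation; |W(A_2)| = 6.

W_29-reps of the 9 weights in Ā_29 (same 2-coord order as C):

  [1] (25, 1)
  [2] (25, 1)
  [3] (19, 5)
  [4] (3, 6)
  [5] (19, 5)
  [6] (19, 5)
  [7] (19, 5)
  [8] (25, 1)
  [9] (25, 1)

Grouping the 9 weights by Ā_29-representative: 3 linkage classes.

[[1, 2, 8, 9], [3, 5, 6, 7], [4]]


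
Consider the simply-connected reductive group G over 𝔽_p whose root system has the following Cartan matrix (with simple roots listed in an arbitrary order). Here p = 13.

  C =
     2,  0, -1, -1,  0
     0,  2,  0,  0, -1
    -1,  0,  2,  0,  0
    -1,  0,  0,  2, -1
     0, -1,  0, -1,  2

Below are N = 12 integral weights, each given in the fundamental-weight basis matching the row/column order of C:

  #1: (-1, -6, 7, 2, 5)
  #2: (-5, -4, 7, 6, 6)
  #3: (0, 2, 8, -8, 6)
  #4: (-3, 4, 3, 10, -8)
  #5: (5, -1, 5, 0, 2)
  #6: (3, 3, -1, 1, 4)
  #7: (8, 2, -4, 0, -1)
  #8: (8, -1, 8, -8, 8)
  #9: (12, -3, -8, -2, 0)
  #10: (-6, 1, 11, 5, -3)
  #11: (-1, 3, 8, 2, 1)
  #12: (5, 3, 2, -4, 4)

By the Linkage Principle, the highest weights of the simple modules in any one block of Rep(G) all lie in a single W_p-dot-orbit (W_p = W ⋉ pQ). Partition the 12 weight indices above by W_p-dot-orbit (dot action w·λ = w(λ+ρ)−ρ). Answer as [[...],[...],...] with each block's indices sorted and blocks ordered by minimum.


Type A_5, rank 5, |W|=720; reorder rows/cols to standard.

Each λ_j+ρ reduced to Ā_13; 5-tuples below use C's row order:

  1: (0, 1, 4, 3, 1) · 2: (3, 2, 1, 3, 2) · 3: (6, 3, 3, 1, 0) · 4: (2, 2, 2, 2, 5) · 5: (6, 3, 3, 1, 0) · 6: (2, 2, 2, 2, 5) · 7: (6, 3, 3, 1, 0) · 8: (2, 2, 2, 2, 5) · 9: (4, 0, 7, 1, 1) · 10: (4, 0, 7, 1, 1) · 11: (0, 1, 4, 3, 1) · 12: (3, 2, 1, 3, 2)

Grouping the 12 weights by Ā_13-representative: 5 linkage classes.

[[1, 11], [2, 12], [3, 5, 7], [4, 6, 8], [9, 10]]


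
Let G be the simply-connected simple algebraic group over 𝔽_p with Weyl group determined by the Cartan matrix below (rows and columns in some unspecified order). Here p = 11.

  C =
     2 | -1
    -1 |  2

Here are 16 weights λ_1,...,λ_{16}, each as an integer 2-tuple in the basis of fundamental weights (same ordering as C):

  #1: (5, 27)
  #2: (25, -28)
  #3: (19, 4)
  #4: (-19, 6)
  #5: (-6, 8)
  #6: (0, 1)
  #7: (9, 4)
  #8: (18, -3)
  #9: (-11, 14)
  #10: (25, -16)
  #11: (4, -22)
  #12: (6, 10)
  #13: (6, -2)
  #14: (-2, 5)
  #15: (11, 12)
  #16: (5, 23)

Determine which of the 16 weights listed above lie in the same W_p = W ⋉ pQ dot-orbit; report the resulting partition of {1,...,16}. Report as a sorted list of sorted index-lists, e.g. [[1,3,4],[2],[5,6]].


Root system A_2: the 2×2 matrix C matches after relabeling.

W_11-reps of the 16 weights in Ā_11 (same 2-coord order as C):

  [1] (1, 5);  [2] (6, 1);  [3] (3, 6);  [4] (0, 4);  [5] (5, 4);  [6] (1, 2);  [7] (6, 1);  [8] (3, 6);  [9] (6, 1);  [10] (0, 4);  [11] (1, 5);  [12] (0, 4);  [13] (6, 1);  [14] (1, 5);  [15] (1, 2);  [16] (3, 6)

Partition of {1..16} into 6 W_11-dot-orbits:

[[1, 11, 14], [2, 7, 9, 13], [3, 8, 16], [4, 10, 12], [5], [6, 15]]


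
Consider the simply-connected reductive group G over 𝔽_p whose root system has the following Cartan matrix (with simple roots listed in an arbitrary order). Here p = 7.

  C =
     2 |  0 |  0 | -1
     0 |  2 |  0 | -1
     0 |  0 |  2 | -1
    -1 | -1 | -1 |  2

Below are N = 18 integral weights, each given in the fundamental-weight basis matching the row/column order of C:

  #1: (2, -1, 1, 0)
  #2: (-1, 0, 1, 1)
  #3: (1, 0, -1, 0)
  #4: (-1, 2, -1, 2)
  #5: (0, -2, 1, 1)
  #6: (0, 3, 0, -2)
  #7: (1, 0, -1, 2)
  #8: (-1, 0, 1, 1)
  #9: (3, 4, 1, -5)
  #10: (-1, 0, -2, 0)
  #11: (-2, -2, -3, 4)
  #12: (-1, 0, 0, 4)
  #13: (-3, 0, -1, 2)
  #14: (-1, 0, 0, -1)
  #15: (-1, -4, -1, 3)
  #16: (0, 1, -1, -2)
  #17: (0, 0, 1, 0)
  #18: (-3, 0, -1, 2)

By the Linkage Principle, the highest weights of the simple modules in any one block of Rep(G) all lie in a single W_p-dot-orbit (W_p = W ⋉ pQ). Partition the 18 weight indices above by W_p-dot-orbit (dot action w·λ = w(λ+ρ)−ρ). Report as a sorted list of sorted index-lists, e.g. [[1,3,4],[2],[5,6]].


C ↔ D_4 under row/col permutation; |W(D_4)| = 192.

Each λ_j+ρ reduced to Ā_7; 4-tuples below use C's row order:

  λ_1+ρ ↦ (3, 0, 2, 1);  λ_2+ρ ↦ (0, 1, 2, 2);  λ_3+ρ ↦ (2, 1, 0, 1);  λ_4+ρ ↦ (0, 3, 0, 1);  λ_5+ρ ↦ (1, 1, 2, 1);  λ_6+ρ ↦ (0, 3, 0, 1);  λ_7+ρ ↦ (2, 1, 0, 1);  λ_8+ρ ↦ (0, 1, 2, 2);  λ_9+ρ ↦ (0, 1, 2, 2);  λ_10+ρ ↦ (0, 1, 1, 0);  λ_11+ρ ↦ (1, 1, 2, 1);  λ_12+ρ ↦ (0, 1, 1, 0);  λ_13+ρ ↦ (2, 1, 0, 1);  λ_14+ρ ↦ (0, 1, 1, 0);  λ_15+ρ ↦ (0, 3, 0, 1);  λ_16+ρ ↦ (0, 1, 1, 0);  λ_17+ρ ↦ (1, 1, 2, 1);  λ_18+ρ ↦ (2, 1, 0, 1)

Grouping the 18 weights by Ā_7-representative: 6 linkage classes.

[[1], [2, 8, 9], [3, 7, 13, 18], [4, 6, 15], [5, 11, 17], [10, 12, 14, 16]]


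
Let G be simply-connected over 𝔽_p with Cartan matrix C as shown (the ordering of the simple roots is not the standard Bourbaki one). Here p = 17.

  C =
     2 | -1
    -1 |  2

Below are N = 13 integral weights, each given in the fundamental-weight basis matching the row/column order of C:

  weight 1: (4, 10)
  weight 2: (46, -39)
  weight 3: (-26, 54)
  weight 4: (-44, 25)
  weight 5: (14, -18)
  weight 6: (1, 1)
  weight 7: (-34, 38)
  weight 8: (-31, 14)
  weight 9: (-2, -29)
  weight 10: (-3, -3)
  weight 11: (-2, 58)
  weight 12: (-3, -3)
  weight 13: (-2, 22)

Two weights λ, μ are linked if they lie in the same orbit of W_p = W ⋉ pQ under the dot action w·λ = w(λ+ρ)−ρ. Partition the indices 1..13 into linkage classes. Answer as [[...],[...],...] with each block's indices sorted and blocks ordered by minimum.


Dynkin diagram of C (from the 2 off-diagonal −1 entries): A_2.

Folding the 13 weights λ_j+ρ into Ā_17 (reps in the given 2-coord order):

  1: (5, 11);  2: (4, 9);  3: (4, 9);  4: (9, 0);  5: (2, 15);  6: (2, 2);  7: (5, 11);  8: (2, 2);  9: (5, 11);  10: (2, 2);  11: (1, 7);  12: (2, 2);  13: (5, 11)

Grouping the 13 weights by Ā_17-representative: 6 linkage classes.

[[1, 7, 9, 13], [2, 3], [4], [5], [6, 8, 10, 12], [11]]


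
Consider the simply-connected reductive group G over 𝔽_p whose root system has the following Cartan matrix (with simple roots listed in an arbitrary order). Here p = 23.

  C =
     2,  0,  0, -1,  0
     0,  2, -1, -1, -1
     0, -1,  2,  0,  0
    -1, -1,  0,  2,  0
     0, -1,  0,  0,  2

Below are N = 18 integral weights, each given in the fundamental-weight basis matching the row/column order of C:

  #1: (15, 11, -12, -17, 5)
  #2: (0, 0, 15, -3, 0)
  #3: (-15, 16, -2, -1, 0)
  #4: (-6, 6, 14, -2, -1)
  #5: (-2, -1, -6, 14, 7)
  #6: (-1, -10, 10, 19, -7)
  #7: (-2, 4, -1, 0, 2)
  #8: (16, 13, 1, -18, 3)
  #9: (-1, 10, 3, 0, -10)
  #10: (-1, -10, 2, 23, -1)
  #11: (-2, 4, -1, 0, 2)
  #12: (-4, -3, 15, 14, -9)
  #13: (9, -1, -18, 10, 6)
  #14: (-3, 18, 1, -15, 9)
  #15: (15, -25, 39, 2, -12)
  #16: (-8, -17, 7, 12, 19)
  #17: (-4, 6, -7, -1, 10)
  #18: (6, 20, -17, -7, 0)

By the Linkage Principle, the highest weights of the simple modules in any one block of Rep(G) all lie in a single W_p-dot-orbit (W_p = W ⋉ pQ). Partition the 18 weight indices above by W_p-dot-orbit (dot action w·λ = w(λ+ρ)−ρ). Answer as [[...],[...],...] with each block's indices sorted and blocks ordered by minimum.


C ↔ D_5 under row/col permutation; |W(D_5)| = 1920.

Ā_23 reps of the 18 weights (D_5, coords as presented):

  λ_1+ρ ↦ (0, 2, 4, 1, 9);  λ_2+ρ ↦ (1, 1, 15, 0, 0);  λ_3+ρ ↦ (0, 2, 1, 3, 1);  λ_4+ρ ↦ (1, 1, 15, 0, 0);  λ_5+ρ ↦ (1, 5, 0, 0, 3);  λ_6+ρ ↦ (0, 2, 4, 1, 9);  λ_7+ρ ↦ (1, 5, 0, 0, 3);  λ_8+ρ ↦ (0, 2, 1, 3, 1);  λ_9+ρ ↦ (0, 2, 4, 1, 9);  λ_10+ρ ↦ (1, 5, 0, 0, 3);  λ_11+ρ ↦ (1, 5, 0, 0, 3);  λ_12+ρ ↦ (3, 2, 6, 3, 2);  λ_13+ρ ↦ (4, 1, 0, 1, 10);  λ_14+ρ ↦ (3, 2, 6, 3, 2);  λ_15+ρ ↦ (0, 2, 4, 1, 9);  λ_16+ρ ↦ (3, 2, 6, 3, 2);  λ_17+ρ ↦ (0, 2, 4, 1, 9);  λ_18+ρ ↦ (1, 1, 15, 0, 0)

The 18 indices split into 6 linkage classes (same alcove rep ⇔ same W_23-dot-orbit):

[[1, 6, 9, 15, 17], [2, 4, 18], [3, 8], [5, 7, 10, 11], [12, 14, 16], [13]]


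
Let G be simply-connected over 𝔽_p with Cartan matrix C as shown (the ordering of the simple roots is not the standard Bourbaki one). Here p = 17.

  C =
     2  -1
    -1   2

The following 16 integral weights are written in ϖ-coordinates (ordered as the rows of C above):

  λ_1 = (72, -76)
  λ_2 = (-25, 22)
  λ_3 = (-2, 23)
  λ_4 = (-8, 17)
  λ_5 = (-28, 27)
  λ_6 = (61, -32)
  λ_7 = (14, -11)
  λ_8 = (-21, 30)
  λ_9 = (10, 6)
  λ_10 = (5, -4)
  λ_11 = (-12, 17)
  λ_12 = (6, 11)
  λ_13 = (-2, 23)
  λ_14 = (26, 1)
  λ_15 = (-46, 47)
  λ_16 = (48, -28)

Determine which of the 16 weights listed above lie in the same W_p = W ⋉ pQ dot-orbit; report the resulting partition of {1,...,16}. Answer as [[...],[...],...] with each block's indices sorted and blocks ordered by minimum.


C ↔ A_2 under row/col permutation; |W(A_2)| = 6.

Alcove-folded reps (p=17, 16 weights, presented ϖ-order):

    λ_1 → (5, 10)
    λ_2 → (10, 6)
    λ_3 → (6, 10)
    λ_4 → (6, 10)
    λ_5 → (6, 10)
    λ_6 → (3, 3)
    λ_7 → (5, 10)
    λ_8 → (3, 3)
    λ_9 → (10, 6)
    λ_10 → (3, 3)
    λ_11 → (10, 6)
    λ_12 → (5, 10)
    λ_13 → (6, 10)
    λ_14 → (5, 10)
    λ_15 → (3, 3)
    λ_16 → (5, 10)

These 16 weights hit 4 W_17-dot-orbits; sizes (5, 3, 4, 4):

[[1, 7, 12, 14, 16], [2, 9, 11], [3, 4, 5, 13], [6, 8, 10, 15]]


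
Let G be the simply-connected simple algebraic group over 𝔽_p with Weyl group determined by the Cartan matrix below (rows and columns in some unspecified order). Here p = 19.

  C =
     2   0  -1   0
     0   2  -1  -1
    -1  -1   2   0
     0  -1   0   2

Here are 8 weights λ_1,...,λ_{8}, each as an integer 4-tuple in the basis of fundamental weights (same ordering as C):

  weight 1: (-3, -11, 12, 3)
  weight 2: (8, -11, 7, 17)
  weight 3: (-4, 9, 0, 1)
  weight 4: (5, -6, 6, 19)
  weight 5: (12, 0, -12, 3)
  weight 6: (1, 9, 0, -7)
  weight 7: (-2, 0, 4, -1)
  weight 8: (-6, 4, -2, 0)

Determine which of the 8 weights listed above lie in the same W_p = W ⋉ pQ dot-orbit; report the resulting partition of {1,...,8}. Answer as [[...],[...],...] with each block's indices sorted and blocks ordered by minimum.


C ↔ A_4 under row/col permutation; |W(A_4)| = 120.

λ_j+ρ reflected into Ā_19 (⟨·,θ^∨⟩≤19); 4-tuples as given:

  [1] (2, 4, 1, 6);  [2] (1, 8, 2, 2);  [3] (1, 8, 2, 2);  [4] (2, 4, 1, 6);  [5] (2, 4, 1, 6);  [6] (2, 4, 1, 6);  [7] (1, 1, 4, 0);  [8] (1, 1, 4, 0)

3 distinct reps among the 8 weights ⇒ 3 W_19-linkage classes:

[[1, 4, 5, 6], [2, 3], [7, 8]]


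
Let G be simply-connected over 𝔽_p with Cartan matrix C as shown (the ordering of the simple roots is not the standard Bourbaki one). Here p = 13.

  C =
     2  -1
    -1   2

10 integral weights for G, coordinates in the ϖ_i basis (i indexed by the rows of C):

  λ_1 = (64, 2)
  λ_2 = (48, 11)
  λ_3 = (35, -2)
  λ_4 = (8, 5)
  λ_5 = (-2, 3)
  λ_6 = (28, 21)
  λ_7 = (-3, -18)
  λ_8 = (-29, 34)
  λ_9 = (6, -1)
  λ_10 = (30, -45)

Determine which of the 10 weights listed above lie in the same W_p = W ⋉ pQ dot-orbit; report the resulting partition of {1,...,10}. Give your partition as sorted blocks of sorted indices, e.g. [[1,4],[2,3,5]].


Root system A_2: the 2×2 matrix C matches after relabeling.

Each λ_j+ρ reduced to Ā_13; 2-tuples below use C's row order:

  [1] (3, 10);  [2] (1, 3);  [3] (1, 3);  [4] (7, 4);  [5] (1, 3);  [6] (1, 3);  [7] (7, 4);  [8] (7, 4);  [9] (7, 0);  [10] (5, 8)

Partition of {1..10} into 5 W_13-dot-orbits:

[[1], [2, 3, 5, 6], [4, 7, 8], [9], [10]]


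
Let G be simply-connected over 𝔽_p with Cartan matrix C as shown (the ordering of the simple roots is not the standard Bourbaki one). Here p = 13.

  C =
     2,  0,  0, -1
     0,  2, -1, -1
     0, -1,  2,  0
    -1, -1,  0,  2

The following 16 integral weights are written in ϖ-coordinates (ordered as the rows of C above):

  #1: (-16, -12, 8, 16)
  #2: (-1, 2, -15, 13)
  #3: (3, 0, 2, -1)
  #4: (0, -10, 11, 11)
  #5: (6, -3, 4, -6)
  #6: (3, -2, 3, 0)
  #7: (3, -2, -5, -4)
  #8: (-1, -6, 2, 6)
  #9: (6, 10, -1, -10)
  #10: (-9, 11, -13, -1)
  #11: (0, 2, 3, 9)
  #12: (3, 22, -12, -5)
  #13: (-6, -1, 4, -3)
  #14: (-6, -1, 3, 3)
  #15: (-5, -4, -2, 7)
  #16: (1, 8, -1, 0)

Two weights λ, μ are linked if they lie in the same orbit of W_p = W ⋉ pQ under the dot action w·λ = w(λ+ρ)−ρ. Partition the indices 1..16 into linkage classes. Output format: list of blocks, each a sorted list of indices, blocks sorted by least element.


C ↔ A_4 under row/col permutation; |W(A_4)| = 120.

λ_j+ρ reflected into Ā_13 (⟨·,θ^∨⟩≤13); 4-tuples as given:

  1: (2, 2, 0, 7)
  2: (2, 9, 0, 1)
  3: (4, 1, 3, 0)
  4: (2, 9, 0, 1)
  5: (0, 3, 2, 2)
  6: (4, 1, 3, 0)
  7: (4, 1, 3, 0)
  8: (0, 3, 2, 2)
  9: (2, 2, 0, 7)
  10: (0, 8, 4, 0)
  11: (4, 2, 1, 6)
  12: (4, 2, 1, 6)
  13: (0, 3, 2, 2)
  14: (4, 1, 3, 0)
  15: (4, 1, 3, 0)
  16: (2, 9, 0, 1)

Partition of {1..16} into 6 W_13-dot-orbits:

[[1, 9], [2, 4, 16], [3, 6, 7, 14, 15], [5, 8, 13], [10], [11, 12]]


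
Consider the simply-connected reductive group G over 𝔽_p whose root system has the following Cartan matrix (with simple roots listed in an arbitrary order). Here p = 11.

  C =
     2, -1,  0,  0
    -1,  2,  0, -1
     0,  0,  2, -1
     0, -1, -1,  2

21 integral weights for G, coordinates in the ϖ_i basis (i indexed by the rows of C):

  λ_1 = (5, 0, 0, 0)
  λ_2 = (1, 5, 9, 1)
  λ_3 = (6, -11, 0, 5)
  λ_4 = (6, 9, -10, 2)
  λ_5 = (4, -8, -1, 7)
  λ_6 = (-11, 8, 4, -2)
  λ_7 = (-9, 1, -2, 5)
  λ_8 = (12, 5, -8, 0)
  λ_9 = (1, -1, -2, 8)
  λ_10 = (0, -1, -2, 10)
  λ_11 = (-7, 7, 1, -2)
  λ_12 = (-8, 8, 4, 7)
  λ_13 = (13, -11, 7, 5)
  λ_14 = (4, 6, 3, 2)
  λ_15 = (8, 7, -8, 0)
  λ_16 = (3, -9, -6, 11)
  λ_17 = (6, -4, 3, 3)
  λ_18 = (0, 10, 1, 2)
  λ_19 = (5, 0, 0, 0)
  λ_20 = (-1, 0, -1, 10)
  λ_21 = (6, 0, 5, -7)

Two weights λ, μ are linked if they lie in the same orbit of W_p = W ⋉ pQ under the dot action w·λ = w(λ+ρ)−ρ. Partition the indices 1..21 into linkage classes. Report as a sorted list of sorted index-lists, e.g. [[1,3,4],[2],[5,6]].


A_4 Cartan matrix, 4 simple roots permuted; ρ=(1,1,1,1).

Each λ_j+ρ reduced to Ā_11; 4-tuples below use C's row order:

    1: (6, 1, 1, 1)
    2: (6, 1, 1, 1)
    3: (3, 3, 3, 1)
    4: (2, 2, 6, 0)
    5: (2, 5, 0, 1)
    6: (6, 1, 1, 1)
    7: (2, 5, 0, 1)
    8: (2, 2, 6, 0)
    9: (2, 0, 1, 8)
    10: (0, 0, 0, 10)
    11: (6, 1, 1, 1)
    12: (2, 2, 6, 0)
    13: (3, 3, 3, 1)
    14: (3, 3, 3, 1)
    15: (2, 2, 6, 0)
    16: (3, 3, 3, 1)
    17: (3, 3, 3, 1)
    18: (2, 5, 0, 1)
    19: (6, 1, 1, 1)
    20: (0, 0, 0, 10)
    21: (2, 5, 0, 1)

Partition of {1..21} into 6 W_11-dot-orbits:

[[1, 2, 6, 11, 19], [3, 13, 14, 16, 17], [4, 8, 12, 15], [5, 7, 18, 21], [9], [10, 20]]


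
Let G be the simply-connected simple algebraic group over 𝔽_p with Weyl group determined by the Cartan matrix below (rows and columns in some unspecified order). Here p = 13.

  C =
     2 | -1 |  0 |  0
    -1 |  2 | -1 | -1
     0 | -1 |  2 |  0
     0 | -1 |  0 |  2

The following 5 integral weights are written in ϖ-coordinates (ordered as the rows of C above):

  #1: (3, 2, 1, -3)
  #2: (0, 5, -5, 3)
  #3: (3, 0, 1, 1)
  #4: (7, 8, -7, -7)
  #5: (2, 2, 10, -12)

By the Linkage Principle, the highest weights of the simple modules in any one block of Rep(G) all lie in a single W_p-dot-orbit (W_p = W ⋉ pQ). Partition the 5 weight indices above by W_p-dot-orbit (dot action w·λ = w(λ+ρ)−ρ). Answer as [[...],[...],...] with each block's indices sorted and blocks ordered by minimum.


D_4 Cartan matrix, 4 simple roots permuted; ρ=(1,1,1,1).

λ_j+ρ reflected into Ā_13 (⟨·,θ^∨⟩≤13); 4-tuples as given:

  λ_1 → (4, 1, 2, 2)
  λ_2 → (1, 2, 4, 4)
  λ_3 → (4, 1, 2, 2)
  λ_4 → (4, 1, 2, 2)
  λ_5 → (4, 1, 2, 2)

2 distinct reps among the 5 weights ⇒ 2 W_13-linkage classes:

[[1, 3, 4, 5], [2]]


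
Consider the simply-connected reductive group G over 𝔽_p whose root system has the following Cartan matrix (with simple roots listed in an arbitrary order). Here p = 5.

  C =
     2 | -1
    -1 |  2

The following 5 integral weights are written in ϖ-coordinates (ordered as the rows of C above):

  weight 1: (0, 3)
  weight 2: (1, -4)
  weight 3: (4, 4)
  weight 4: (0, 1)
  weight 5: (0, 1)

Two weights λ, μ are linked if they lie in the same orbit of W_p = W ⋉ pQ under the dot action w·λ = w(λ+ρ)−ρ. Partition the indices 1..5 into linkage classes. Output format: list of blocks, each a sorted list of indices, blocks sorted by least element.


A_2 Cartan matrix, 2 simple roots permuted; ρ=(1,1).

W_5-reps of the 5 weights in Ā_5 (same 2-coord order as C):

    λ_1 → (1, 4)
    λ_2 → (1, 2)
    λ_3 → (0, 0)
    λ_4 → (1, 2)
    λ_5 → (1, 2)

Grouping the 5 weights by Ā_5-representative: 3 linkage classes.

[[1], [2, 4, 5], [3]]


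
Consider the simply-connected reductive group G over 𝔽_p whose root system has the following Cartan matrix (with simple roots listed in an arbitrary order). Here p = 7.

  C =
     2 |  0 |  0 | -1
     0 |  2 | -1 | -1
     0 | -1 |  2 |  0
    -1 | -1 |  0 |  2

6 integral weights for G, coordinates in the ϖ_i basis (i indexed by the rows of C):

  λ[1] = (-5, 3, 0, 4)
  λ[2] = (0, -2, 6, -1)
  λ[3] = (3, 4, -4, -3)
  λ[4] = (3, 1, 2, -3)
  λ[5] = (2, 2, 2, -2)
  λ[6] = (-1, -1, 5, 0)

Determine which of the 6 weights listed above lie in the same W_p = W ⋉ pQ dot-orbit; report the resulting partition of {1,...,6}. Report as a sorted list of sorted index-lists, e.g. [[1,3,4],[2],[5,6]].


Cartan matrix: type A_4 (|W|=120); un-permuting the 4 rows.

Folding the 6 weights λ_j+ρ into Ā_7 (reps in the given 4-coord order):

  λ_1 → (1, 2, 2, 1)
  λ_2 → (0, 0, 6, 1)
  λ_3 → (2, 0, 3, 2)
  λ_4 → (2, 0, 3, 2)
  λ_5 → (1, 2, 2, 1)
  λ_6 → (0, 0, 6, 1)

The 6 indices split into 3 linkage classes (same alcove rep ⇔ same W_7-dot-orbit):

[[1, 5], [2, 6], [3, 4]]


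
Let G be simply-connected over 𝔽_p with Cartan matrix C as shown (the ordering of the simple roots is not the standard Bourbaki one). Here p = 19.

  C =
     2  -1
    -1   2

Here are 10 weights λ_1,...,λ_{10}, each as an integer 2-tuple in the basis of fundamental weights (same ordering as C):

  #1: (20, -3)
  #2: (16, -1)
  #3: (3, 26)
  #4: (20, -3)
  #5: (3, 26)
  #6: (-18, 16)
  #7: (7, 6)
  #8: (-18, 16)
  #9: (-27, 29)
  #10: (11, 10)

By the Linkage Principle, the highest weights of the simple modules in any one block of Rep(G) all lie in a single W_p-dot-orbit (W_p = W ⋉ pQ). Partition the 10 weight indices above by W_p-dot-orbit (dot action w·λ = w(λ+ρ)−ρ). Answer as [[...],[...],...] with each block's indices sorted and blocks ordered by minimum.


C ↔ A_2 under row/col permutation; |W(A_2)| = 6.

Alcove-folded reps (p=19, 10 weights, presented ϖ-order):

  1: (17, 0)
  2: (17, 0)
  3: (8, 7)
  4: (17, 0)
  5: (8, 7)
  6: (17, 0)
  7: (8, 7)
  8: (17, 0)
  9: (8, 7)
  10: (8, 7)

These 10 weights hit 2 W_19-dot-orbits; sizes (5, 5):

[[1, 2, 4, 6, 8], [3, 5, 7, 9, 10]]


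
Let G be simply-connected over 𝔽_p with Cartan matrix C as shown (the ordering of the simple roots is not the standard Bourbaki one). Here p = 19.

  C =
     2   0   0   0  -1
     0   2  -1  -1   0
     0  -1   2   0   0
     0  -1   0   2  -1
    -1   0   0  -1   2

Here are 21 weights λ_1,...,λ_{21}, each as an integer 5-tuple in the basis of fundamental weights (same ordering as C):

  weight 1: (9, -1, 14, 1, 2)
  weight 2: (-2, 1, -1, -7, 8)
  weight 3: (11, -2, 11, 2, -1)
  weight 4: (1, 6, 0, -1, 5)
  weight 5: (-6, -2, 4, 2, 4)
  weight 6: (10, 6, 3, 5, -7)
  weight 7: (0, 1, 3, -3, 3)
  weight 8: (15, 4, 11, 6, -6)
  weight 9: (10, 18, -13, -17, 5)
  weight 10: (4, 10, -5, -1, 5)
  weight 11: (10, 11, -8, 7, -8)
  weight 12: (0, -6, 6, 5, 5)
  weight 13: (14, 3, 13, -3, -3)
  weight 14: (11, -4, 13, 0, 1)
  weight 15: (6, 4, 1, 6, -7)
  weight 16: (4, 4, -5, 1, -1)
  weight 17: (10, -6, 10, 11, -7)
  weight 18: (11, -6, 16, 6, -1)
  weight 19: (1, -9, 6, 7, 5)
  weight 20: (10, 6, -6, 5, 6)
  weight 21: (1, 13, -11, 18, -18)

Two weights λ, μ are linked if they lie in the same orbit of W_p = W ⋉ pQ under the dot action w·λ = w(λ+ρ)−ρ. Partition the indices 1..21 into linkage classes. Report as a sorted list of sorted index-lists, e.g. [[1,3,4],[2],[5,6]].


A_5 Cartan matrix, 5 simple roots permuted; ρ=(1,1,1,1,1).

Ā_19 reps of the 21 weights (A_5, coords as presented):

  [1] (1, 0, 4, 2, 2);  [2] (1, 0, 4, 2, 2);  [3] (5, 1, 4, 2, 0);  [4] (2, 7, 1, 0, 6);  [5] (5, 1, 4, 2, 0);  [6] (2, 7, 1, 0, 6);  [7] (1, 0, 4, 2, 2);  [8] (5, 1, 4, 2, 0);  [9] (0, 6, 2, 3, 7);  [10] (2, 7, 1, 0, 6);  [11] (1, 5, 2, 1, 6);  [12] (1, 5, 2, 1, 6);  [13] (1, 0, 4, 2, 2);  [14] (5, 1, 4, 2, 0);  [15] (1, 5, 2, 1, 6);  [16] (5, 1, 4, 2, 0);  [17] (1, 5, 2, 1, 6);  [18] (0, 5, 0, 2, 0);  [19] (2, 7, 1, 0, 6);  [20] (1, 5, 2, 1, 6);  [21] (1, 0, 4, 2, 2)

Linkage partition of the 21 weights (6 classes, p=19):

[[1, 2, 7, 13, 21], [3, 5, 8, 14, 16], [4, 6, 10, 19], [9], [11, 12, 15, 17, 20], [18]]


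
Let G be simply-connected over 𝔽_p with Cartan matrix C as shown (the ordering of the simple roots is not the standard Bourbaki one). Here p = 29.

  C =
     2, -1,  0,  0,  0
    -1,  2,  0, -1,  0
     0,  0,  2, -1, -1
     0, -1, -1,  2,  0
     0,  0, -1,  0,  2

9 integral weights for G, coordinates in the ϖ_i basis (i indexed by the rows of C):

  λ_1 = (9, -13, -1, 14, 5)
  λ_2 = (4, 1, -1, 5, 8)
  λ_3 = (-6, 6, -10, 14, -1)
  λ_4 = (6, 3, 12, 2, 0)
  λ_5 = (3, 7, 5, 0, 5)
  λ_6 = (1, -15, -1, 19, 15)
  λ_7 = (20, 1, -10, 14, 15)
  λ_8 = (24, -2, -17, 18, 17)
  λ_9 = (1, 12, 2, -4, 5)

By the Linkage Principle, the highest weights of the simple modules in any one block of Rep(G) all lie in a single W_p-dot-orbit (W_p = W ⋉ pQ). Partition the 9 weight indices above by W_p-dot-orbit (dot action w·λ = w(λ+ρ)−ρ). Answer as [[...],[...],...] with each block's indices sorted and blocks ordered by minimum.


Root system A_5: the 5×5 matrix C matches after relabeling.

Folding the 9 weights λ_j+ρ into Ā_29 (reps in the given 5-coord order):

  1: (2, 10, 0, 3, 6)
  2: (5, 2, 0, 6, 9)
  3: (5, 2, 0, 6, 9)
  4: (7, 4, 13, 3, 1)
  5: (4, 8, 6, 1, 6)
  6: (5, 2, 0, 6, 9)
  7: (5, 2, 0, 6, 9)
  8: (8, 1, 2, 2, 14)
  9: (2, 10, 0, 3, 6)

These 9 weights hit 5 W_29-dot-orbits; sizes (2, 4, 1, 1, 1):

[[1, 9], [2, 3, 6, 7], [4], [5], [8]]


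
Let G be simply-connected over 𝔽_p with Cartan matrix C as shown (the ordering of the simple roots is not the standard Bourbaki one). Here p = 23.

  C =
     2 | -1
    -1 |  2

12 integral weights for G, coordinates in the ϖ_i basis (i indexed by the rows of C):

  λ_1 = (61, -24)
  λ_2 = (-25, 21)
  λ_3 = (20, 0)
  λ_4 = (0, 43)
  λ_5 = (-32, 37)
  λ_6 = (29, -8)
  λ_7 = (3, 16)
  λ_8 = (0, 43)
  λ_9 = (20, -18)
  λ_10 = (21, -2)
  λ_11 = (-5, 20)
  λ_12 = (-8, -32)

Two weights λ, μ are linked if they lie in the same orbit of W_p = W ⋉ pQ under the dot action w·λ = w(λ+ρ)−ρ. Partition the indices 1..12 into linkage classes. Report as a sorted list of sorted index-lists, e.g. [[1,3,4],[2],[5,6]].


Cartan matrix: type A_2 (|W|=6); un-permuting the 2 rows.

Each λ_j+ρ reduced to Ā_23; 2-tuples below use C's row order:

    λ_1 → (16, 0)
    λ_2 → (21, 1)
    λ_3 → (21, 1)
    λ_4 → (21, 1)
    λ_5 → (8, 8)
    λ_6 → (16, 0)
    λ_7 → (4, 17)
    λ_8 → (21, 1)
    λ_9 → (4, 17)
    λ_10 → (21, 1)
    λ_11 → (4, 17)
    λ_12 → (8, 8)

The 12 indices split into 4 linkage classes (same alcove rep ⇔ same W_23-dot-orbit):

[[1, 6], [2, 3, 4, 8, 10], [5, 12], [7, 9, 11]]


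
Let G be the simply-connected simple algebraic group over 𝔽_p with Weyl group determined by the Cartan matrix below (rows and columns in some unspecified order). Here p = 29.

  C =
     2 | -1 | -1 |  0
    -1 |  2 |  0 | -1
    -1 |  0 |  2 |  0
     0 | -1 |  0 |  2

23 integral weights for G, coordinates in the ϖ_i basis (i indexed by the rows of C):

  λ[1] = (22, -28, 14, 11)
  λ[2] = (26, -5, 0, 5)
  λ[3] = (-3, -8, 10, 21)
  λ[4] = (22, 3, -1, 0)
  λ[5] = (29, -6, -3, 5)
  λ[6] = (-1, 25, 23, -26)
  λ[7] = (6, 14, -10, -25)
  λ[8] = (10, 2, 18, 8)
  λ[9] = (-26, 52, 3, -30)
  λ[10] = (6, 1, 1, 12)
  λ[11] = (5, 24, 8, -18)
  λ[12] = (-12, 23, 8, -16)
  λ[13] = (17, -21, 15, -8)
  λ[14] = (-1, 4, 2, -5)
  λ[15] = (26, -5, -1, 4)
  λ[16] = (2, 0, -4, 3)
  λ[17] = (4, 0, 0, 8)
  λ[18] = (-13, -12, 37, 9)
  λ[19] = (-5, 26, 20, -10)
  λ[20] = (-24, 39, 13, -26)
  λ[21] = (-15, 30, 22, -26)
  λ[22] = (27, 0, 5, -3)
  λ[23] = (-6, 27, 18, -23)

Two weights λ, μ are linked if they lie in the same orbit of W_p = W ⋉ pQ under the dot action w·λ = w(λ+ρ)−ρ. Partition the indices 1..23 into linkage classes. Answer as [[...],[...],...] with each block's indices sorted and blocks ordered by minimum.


Cartan matrix: type A_4 (|W|=120); un-permuting the 4 rows.

Each λ_j+ρ reduced to Ā_29; 4-tuples below use C's row order:

    1: (4, 8, 2, 6)
    2: (23, 4, 0, 1)
    3: (7, 2, 2, 13)
    4: (23, 4, 0, 1)
    5: (23, 4, 0, 1)
    6: (0, 1, 3, 4)
    7: (7, 2, 2, 13)
    8: (10, 1, 6, 3)
    9: (0, 1, 3, 4)
    10: (7, 2, 2, 13)
    11: (4, 8, 2, 6)
    12: (7, 2, 2, 13)
    13: (7, 2, 2, 13)
    14: (0, 1, 3, 4)
    15: (23, 4, 0, 1)
    16: (0, 1, 3, 4)
    17: (5, 1, 1, 9)
    18: (10, 1, 6, 3)
    19: (4, 8, 2, 6)
    20: (4, 8, 2, 6)
    21: (4, 8, 2, 6)
    22: (23, 4, 0, 1)
    23: (5, 1, 1, 9)

Partition of {1..23} into 6 W_29-dot-orbits:

[[1, 11, 19, 20, 21], [2, 4, 5, 15, 22], [3, 7, 10, 12, 13], [6, 9, 14, 16], [8, 18], [17, 23]]


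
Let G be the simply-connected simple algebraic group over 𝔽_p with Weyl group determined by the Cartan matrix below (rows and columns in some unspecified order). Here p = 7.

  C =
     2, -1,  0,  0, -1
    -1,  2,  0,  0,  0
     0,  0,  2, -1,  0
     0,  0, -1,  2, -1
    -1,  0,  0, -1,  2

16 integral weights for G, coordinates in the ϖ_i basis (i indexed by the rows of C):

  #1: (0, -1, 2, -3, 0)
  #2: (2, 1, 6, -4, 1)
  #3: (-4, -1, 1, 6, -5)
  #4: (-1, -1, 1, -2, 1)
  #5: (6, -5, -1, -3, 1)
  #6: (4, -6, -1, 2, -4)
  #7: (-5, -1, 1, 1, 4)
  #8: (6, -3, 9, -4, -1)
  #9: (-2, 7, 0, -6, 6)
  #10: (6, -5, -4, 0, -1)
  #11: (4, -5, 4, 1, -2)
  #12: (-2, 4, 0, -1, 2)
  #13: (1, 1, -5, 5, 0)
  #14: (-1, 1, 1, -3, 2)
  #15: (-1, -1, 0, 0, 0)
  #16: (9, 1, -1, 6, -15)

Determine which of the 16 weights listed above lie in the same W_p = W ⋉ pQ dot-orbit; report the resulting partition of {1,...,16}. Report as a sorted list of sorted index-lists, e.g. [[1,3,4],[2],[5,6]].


Dynkin diagram of C (from the 8 off-diagonal −1 entries): A_5.

Alcove-folded reps (p=7, 16 weights, presented ϖ-order):

  [1] (0, 0, 1, 1, 1) · [2] (0, 2, 0, 2, 1) · [3] (3, 2, 0, 0, 0) · [4] (0, 0, 1, 1, 1) · [5] (3, 2, 0, 0, 0) · [6] (3, 2, 0, 0, 0) · [7] (0, 2, 0, 2, 1) · [8] (3, 2, 0, 0, 0) · [9] (0, 0, 1, 1, 1) · [10] (1, 3, 0, 0, 2) · [11] (0, 0, 1, 1, 1) · [12] (1, 3, 0, 0, 2) · [13] (0, 2, 0, 2, 1) · [14] (0, 2, 0, 2, 1) · [15] (0, 0, 1, 1, 1) · [16] (3, 2, 0, 0, 0)

The 16 indices split into 4 linkage classes (same alcove rep ⇔ same W_7-dot-orbit):

[[1, 4, 9, 11, 15], [2, 7, 13, 14], [3, 5, 6, 8, 16], [10, 12]]


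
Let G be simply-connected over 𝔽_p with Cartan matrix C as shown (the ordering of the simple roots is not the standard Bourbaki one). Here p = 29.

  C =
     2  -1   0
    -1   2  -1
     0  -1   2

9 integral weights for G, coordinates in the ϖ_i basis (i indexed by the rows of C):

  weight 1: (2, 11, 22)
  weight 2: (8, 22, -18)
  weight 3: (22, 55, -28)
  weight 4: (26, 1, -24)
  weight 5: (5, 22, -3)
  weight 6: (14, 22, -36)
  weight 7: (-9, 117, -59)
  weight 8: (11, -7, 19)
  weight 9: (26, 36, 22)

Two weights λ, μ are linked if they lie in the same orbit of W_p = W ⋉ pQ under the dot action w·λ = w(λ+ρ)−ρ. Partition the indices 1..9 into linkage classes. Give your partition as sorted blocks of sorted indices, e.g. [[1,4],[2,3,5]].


A_3 Cartan matrix, 3 simple roots permuted; ρ=(1,1,1).

W_29-reps of the 9 weights in Ā_29 (same 3-coord order as C):

  [1] (6, 6, 14);  [2] (6, 6, 14);  [3] (6, 21, 2);  [4] (6, 21, 2);  [5] (6, 21, 2);  [6] (6, 6, 14);  [7] (6, 21, 2);  [8] (6, 6, 14);  [9] (6, 21, 2)

Linkage partition of the 9 weights (2 classes, p=29):

[[1, 2, 6, 8], [3, 4, 5, 7, 9]]


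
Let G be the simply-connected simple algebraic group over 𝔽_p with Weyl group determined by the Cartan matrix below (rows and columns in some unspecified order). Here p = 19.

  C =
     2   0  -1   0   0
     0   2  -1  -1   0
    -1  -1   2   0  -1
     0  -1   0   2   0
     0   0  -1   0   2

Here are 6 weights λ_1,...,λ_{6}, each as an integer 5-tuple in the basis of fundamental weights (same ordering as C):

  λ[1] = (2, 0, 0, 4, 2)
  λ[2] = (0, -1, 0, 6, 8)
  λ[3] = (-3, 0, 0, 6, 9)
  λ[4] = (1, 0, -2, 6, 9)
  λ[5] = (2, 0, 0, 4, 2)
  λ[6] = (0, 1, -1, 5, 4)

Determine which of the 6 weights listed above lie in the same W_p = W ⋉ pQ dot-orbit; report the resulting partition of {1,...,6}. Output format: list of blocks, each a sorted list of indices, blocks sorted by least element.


Type D_5, rank 5, |W|=1920; reorder rows/cols to standard.

λ_j+ρ reflected into Ā_19 (⟨·,θ^∨⟩≤19); 5-tuples as given:

  λ_1+ρ ↦ (3, 1, 1, 5, 3);  λ_2+ρ ↦ (1, 0, 1, 7, 9);  λ_3+ρ ↦ (1, 0, 1, 7, 9);  λ_4+ρ ↦ (1, 0, 1, 7, 9);  λ_5+ρ ↦ (3, 1, 1, 5, 3);  λ_6+ρ ↦ (1, 2, 0, 6, 5)

Partition of {1..6} into 3 W_19-dot-orbits:

[[1, 5], [2, 3, 4], [6]]


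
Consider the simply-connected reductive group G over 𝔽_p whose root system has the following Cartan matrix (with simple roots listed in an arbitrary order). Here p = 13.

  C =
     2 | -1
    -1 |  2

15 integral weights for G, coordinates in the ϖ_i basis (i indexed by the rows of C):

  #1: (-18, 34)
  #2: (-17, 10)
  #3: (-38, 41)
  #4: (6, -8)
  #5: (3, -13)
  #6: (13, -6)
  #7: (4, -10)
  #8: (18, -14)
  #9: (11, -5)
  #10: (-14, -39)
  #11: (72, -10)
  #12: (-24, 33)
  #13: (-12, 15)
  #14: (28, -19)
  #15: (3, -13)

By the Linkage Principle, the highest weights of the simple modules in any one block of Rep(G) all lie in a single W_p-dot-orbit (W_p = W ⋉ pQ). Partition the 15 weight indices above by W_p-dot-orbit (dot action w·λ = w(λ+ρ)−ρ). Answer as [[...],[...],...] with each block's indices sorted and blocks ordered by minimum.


Cartan matrix: type A_2 (|W|=6); un-permuting the 2 rows.

λ_j+ρ reflected into Ā_13 (⟨·,θ^∨⟩≤13); 2-tuples as given:

  λ_1 → (4, 5);  λ_2 → (8, 2);  λ_3 → (2, 3);  λ_4 → (0, 7);  λ_5 → (8, 4);  λ_6 → (8, 4);  λ_7 → (4, 5);  λ_8 → (0, 7);  λ_9 → (8, 4);  λ_10 → (1, 12);  λ_11 → (8, 4);  λ_12 → (8, 2);  λ_13 → (8, 2);  λ_14 → (2, 3);  λ_15 → (8, 4)

6 distinct reps among the 15 weights ⇒ 6 W_13-linkage classes:

[[1, 7], [2, 12, 13], [3, 14], [4, 8], [5, 6, 9, 11, 15], [10]]


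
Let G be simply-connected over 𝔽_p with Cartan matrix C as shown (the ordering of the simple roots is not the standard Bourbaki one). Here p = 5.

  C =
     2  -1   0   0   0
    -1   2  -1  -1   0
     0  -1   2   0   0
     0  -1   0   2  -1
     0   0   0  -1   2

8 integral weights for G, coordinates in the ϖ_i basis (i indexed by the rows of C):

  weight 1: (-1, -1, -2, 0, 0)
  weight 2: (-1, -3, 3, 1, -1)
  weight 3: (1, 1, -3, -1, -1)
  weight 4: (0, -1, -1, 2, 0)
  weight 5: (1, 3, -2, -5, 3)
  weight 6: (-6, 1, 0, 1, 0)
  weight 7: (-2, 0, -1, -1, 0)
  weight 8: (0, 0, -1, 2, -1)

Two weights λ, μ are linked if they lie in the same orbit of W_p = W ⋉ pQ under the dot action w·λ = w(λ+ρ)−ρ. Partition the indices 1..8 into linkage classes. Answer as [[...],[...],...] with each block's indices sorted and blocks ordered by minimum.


C ↔ D_5 under row/col permutation; |W(D_5)| = 1920.

W_5-reps of the 8 weights in Ā_5 (same 5-coord order as C):

  1: (1, 0, 0, 0, 1)
  2: (2, 0, 2, 0, 0)
  3: (2, 0, 2, 0, 0)
  4: (1, 0, 0, 0, 1)
  5: (1, 0, 0, 0, 1)
  6: (2, 0, 2, 0, 0)
  7: (1, 0, 0, 0, 1)
  8: (1, 0, 0, 0, 1)

These 8 weights hit 2 W_5-dot-orbits; sizes (5, 3):

[[1, 4, 5, 7, 8], [2, 3, 6]]


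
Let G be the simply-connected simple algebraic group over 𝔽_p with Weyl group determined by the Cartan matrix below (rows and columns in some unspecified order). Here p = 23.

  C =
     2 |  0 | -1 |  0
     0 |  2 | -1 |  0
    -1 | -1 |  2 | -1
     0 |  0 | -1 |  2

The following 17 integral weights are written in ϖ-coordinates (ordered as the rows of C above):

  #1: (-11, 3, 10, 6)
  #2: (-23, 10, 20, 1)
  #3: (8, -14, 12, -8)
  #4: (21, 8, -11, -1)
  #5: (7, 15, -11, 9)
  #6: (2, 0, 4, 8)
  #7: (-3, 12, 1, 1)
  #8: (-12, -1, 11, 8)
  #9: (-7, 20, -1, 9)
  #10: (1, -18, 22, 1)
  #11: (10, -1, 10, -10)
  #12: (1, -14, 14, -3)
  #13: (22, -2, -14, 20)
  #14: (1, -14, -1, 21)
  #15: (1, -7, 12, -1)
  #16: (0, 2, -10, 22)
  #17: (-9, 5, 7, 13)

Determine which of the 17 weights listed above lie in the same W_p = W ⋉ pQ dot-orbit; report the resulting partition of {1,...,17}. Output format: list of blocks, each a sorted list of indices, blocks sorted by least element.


C ↔ D_4 under row/col permutation; |W(D_4)| = 192.

W_23-reps of the 17 weights in Ā_23 (same 4-coord order as C):

  λ_1+ρ ↦ (10, 4, 1, 7)
  λ_2+ρ ↦ (11, 0, 1, 9)
  λ_3+ρ ↦ (2, 6, 7, 0)
  λ_4+ρ ↦ (11, 0, 1, 9)
  λ_5+ρ ↦ (2, 6, 7, 0)
  λ_6+ρ ↦ (3, 1, 5, 9)
  λ_7+ρ ↦ (2, 13, 0, 2)
  λ_8+ρ ↦ (11, 0, 1, 9)
  λ_9+ρ ↦ (2, 13, 0, 2)
  λ_10+ρ ↦ (2, 13, 0, 2)
  λ_11+ρ ↦ (11, 0, 1, 9)
  λ_12+ρ ↦ (2, 13, 0, 2)
  λ_13+ρ ↦ (2, 6, 7, 0)
  λ_14+ρ ↦ (11, 0, 1, 9)
  λ_15+ρ ↦ (2, 6, 7, 0)
  λ_16+ρ ↦ (3, 1, 5, 9)
  λ_17+ρ ↦ (3, 1, 5, 9)

The 17 indices split into 5 linkage classes (same alcove rep ⇔ same W_23-dot-orbit):

[[1], [2, 4, 8, 11, 14], [3, 5, 13, 15], [6, 16, 17], [7, 9, 10, 12]]
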